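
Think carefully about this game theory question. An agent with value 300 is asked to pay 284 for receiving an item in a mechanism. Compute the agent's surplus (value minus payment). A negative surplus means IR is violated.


Step 1: Surplus = value - payment = 300 - 284 = 16
Step 2: IR is satisfied (surplus >= 0)

16


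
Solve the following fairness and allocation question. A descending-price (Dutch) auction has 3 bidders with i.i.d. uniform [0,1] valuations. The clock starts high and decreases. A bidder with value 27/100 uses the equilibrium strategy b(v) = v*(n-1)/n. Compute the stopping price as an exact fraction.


Step 1: Dutch auctions are strategically equivalent to first-price auctions
Step 2: The equilibrium bid is b(v) = v*(n-1)/n
Step 3: b = 27/100 * 2/3
Step 4: b = 9/50

9/50


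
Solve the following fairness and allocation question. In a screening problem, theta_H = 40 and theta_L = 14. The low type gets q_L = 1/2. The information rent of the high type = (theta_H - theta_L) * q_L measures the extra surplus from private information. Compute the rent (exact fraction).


Step 1: theta_H - theta_L = 40 - 14 = 26
Step 2: Information rent = (theta_H - theta_L) * q_L
Step 3: = 26 * 1/2
Step 4: = 13

13


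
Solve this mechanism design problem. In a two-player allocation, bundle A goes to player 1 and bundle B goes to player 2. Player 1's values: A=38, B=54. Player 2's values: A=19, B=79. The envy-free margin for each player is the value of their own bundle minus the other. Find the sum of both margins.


Step 1: Player 1's margin = v1(A) - v1(B) = 38 - 54 = -16
Step 2: Player 2's margin = v2(B) - v2(A) = 79 - 19 = 60
Step 3: Total margin = -16 + 60 = 44

44


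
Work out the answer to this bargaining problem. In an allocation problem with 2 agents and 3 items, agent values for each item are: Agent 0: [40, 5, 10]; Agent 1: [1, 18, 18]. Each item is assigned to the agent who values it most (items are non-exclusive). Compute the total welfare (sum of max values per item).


Step 1: For each item, find the maximum value among all agents.
Step 2: Item 0 -> Agent 0 (value 40)
Step 3: Item 1 -> Agent 1 (value 18)
Step 4: Item 2 -> Agent 1 (value 18)
Step 5: Total welfare = 40 + 18 + 18 = 76

76


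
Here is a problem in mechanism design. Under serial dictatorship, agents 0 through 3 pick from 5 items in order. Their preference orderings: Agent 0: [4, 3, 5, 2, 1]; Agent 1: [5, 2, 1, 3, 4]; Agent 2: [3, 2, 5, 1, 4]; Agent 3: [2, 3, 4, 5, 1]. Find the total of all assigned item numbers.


Step 1: Agent 0 picks item 4
Step 2: Agent 1 picks item 5
Step 3: Agent 2 picks item 3
Step 4: Agent 3 picks item 2
Step 5: Sum = 4 + 5 + 3 + 2 = 14

14


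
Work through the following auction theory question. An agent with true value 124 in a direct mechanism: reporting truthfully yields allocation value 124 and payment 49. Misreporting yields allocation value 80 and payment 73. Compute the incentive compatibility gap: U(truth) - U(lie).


Step 1: U(truth) = value - payment = 124 - 49 = 75
Step 2: U(lie) = allocation - payment = 80 - 73 = 7
Step 3: IC gap = 75 - 7 = 68

68


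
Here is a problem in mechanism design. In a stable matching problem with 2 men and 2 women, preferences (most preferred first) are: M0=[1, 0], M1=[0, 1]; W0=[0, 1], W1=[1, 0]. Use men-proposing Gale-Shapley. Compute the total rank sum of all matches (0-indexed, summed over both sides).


Step 1: Run Gale-Shapley (men propose, women hold best offer):
  M0 proposes to W1; she accepts
  M1 proposes to W0; she accepts
Step 2: Final matching: W0-M1, W1-M0
Step 3: 0-indexed ranks (man's rank of his match, then woman's): 0 + 1 + 0 + 1
Step 4: Total rank sum = 2

2


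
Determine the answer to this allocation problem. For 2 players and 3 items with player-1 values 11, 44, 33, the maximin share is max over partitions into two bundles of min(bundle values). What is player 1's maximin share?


Step 1: Item values = 11, 44, 33
Step 2: Enumerate all 2-bundle partitions and take the smaller bundle:
  Partition 1: {11} vs {44,33} -> bundles 11, 77; min = 11
  Partition 2: {44} vs {11,33} -> bundles 44, 44; min = 44
  Partition 3: {33} vs {11,44} -> bundles 33, 55; min = 33
Step 3: MMS = max(11, 44, 33) = 44

44


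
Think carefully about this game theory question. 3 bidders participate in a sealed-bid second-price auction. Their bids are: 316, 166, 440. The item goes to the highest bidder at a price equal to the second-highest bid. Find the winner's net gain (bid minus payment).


Step 1: Sort bids in descending order: 440, 316, 166
Step 2: The winning bid is the highest: 440
Step 3: The payment equals the second-highest bid: 316
Step 4: Surplus = winner's bid - payment = 440 - 316 = 124

124


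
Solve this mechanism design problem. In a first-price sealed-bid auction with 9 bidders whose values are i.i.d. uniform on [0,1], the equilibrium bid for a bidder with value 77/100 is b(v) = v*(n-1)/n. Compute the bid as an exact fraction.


Step 1: The symmetric BNE bidding function is b(v) = v * (n-1) / n
Step 2: Substitute v = 77/100 and n = 9
Step 3: b = 77/100 * 8/9
Step 4: b = 154/225

154/225


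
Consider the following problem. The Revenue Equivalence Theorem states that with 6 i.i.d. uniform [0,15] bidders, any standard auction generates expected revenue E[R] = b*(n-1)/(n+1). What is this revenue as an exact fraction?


Step 1: By Revenue Equivalence, expected revenue = b*(n-1)/(n+1)
Step 2: Substituting n = 6, b = 15
Step 3: Revenue = 15*(6-1)/(6+1) = 15*5/7
Step 4: Revenue = 75/7

75/7


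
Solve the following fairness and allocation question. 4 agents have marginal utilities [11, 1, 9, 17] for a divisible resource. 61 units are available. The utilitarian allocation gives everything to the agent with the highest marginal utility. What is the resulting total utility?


Step 1: The marginal utilities are [11, 1, 9, 17]
Step 2: The highest marginal utility is 17
Step 3: All 61 units go to that agent
Step 4: Total utility = 17 * 61 = 1037

1037


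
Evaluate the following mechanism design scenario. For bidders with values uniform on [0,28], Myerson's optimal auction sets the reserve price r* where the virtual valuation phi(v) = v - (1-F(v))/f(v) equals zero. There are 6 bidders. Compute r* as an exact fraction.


Step 1: For U[0,28], F(v) = v/28 and f(v) = 1/28
Step 2: phi(v) = v - (1 - v/28)/(1/28) = v - (28 - v) = 2v - 28
Step 3: Set phi(r*) = 0: 2r* - 28 = 0
Step 4: r* = 28/2 = 14 (the number of bidders n = 6 does not enter)

14


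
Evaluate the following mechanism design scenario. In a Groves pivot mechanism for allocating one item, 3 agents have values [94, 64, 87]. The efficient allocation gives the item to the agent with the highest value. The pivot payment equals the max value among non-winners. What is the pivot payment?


Step 1: The efficient winner is agent 0 with value 94
Step 2: Other agents' values: [64, 87]
Step 3: Pivot payment = max(others) = 87
Step 4: The winner pays 87

87


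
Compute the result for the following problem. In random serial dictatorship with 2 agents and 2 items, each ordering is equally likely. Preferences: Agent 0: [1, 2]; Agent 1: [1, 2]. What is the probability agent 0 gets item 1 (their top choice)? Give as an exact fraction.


Step 1: Agent 0 wants item 1
Step 2: There are 2 possible orderings of agents
Step 3: In 1 orderings, agent 0 gets item 1
Step 4: Probability = 1/2

1/2


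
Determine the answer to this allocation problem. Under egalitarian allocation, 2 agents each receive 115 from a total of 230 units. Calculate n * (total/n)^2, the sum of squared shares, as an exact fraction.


Step 1: Each agent's share = 230/2 = 115
Step 2: Square of each share = (115)^2 = 13225
Step 3: Sum of squares = 2 * 13225 = 26450

26450


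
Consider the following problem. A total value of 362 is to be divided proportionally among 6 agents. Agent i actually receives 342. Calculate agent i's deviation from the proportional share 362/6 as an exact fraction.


Step 1: Proportional share = 362/6 = 181/3
Step 2: Agent's actual allocation = 342
Step 3: Excess = 342 - 181/3 = 845/3

845/3


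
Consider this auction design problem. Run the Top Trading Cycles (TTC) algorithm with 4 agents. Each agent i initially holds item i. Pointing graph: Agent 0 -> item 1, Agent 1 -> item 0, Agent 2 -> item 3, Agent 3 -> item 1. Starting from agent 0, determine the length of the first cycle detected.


Step 1: Trace the pointer graph from agent 0: 0 -> 1 -> 0
Step 2: A cycle is detected when we revisit agent 0
Step 3: The cycle is: 0 -> 1 -> 0
Step 4: Cycle length = 2

2


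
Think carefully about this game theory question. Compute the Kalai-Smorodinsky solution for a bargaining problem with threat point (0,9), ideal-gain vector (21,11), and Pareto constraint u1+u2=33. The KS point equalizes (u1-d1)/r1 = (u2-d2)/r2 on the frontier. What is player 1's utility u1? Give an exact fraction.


Step 1: At the KS point, (u1-d1)/r1 = (u2-d2)/r2 = t and u1+u2 = 33
Step 2: u1 = d1 + r1*t and u2 = d2 + r2*t, so (d1 + r1*t) + (d2 + r2*t) = 33
Step 3: t = (33 - 0 - 9)/(21 + 11) = 24/32 = 3/4
Step 4: u1 = d1 + r1*t = 0 + 21 * 3/4 = 63/4
Step 5: (Check: u2 = d2 + r2*t = 69/4; u1+u2 = 63/4 + 69/4 = 33, on the frontier.)

63/4


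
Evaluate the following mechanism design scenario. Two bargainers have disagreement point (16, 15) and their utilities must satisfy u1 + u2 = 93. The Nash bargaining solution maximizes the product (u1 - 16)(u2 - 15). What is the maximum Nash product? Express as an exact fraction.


Step 1: The Nash solution splits surplus symmetrically above the disagreement point
Step 2: u1 = (total + d1 - d2)/2 = (93 + 16 - 15)/2 = 47
Step 3: u2 = (total - d1 + d2)/2 = (93 - 16 + 15)/2 = 46
Step 4: Nash product = (47 - 16) * (46 - 15)
Step 5: = 31 * 31 = 961

961


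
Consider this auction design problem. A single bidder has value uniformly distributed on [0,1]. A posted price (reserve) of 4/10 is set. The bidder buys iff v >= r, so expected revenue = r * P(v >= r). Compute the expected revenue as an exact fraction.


Step 1: Posted price r = 2/5, value support [0,1]
Step 2: P(v >= r) = (1 - 2/5)/1 = 3/5
Step 3: Expected revenue = r * P(v >= r) = 2/5 * 3/5
Step 4: Revenue = 6/25

6/25


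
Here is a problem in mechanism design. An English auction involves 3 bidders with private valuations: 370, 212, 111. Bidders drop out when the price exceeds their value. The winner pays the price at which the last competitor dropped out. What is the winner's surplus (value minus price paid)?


Step 1: Identify the highest value: 370
Step 2: Identify the second-highest value: 212
Step 3: The final price = second-highest value = 212
Step 4: Surplus = 370 - 212 = 158

158


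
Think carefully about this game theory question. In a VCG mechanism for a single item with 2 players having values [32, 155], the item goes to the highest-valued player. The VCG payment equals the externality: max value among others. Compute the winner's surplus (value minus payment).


Step 1: The winner is the agent with the highest value: agent 1 with value 155
Step 2: Values of other agents: [32]
Step 3: VCG payment = max of others' values = 32
Step 4: Surplus = 155 - 32 = 123

123


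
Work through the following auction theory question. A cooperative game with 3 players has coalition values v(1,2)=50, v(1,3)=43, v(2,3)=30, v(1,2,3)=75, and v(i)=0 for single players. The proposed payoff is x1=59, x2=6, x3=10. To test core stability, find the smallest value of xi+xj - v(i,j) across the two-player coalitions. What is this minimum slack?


Step 1: Slack for coalition (1,2): x1+x2 - v12 = 65 - 50 = 15
Step 2: Slack for coalition (1,3): x1+x3 - v13 = 69 - 43 = 26
Step 3: Slack for coalition (2,3): x2+x3 - v23 = 16 - 30 = -14
Step 4: Minimum slack = min(15, 26, -14) = -14, attained by (2,3); coalition (2,3) can block (slack < 0), so the allocation is not in the core

-14


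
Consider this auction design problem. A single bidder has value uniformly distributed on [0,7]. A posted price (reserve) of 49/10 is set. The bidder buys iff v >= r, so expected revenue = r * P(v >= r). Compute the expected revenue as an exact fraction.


Step 1: Posted price r = 49/10, value support [0,7]
Step 2: P(v >= r) = (7 - 49/10)/7 = 3/10
Step 3: Expected revenue = r * P(v >= r) = 49/10 * 3/10
Step 4: Revenue = 147/100

147/100


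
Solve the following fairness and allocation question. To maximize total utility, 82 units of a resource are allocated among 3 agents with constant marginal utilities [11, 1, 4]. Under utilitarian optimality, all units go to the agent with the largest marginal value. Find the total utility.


Step 1: The marginal utilities are [11, 1, 4]
Step 2: The highest marginal utility is 11
Step 3: All 82 units go to that agent
Step 4: Total utility = 11 * 82 = 902

902


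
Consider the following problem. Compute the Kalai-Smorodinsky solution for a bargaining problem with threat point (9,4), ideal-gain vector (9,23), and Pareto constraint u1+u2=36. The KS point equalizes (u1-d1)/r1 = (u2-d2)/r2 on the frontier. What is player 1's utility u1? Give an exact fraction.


Step 1: At the KS point, (u1-d1)/r1 = (u2-d2)/r2 = t and u1+u2 = 36
Step 2: u1 = d1 + r1*t and u2 = d2 + r2*t, so (d1 + r1*t) + (d2 + r2*t) = 36
Step 3: t = (36 - 9 - 4)/(9 + 23) = 23/32
Step 4: u1 = d1 + r1*t = 9 + 9 * 23/32 = 495/32
Step 5: (Check: u2 = d2 + r2*t = 657/32; u1+u2 = 495/32 + 657/32 = 36, on the frontier.)

495/32


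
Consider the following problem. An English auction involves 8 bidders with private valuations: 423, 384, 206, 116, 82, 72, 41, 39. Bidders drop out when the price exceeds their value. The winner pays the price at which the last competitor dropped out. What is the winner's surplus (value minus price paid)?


Step 1: Identify the highest value: 423
Step 2: Identify the second-highest value: 384
Step 3: The final price = second-highest value = 384
Step 4: Surplus = 423 - 384 = 39

39


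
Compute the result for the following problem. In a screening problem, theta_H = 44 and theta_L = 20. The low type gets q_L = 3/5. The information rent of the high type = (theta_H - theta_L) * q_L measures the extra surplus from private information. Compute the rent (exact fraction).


Step 1: theta_H - theta_L = 44 - 20 = 24
Step 2: Information rent = (theta_H - theta_L) * q_L
Step 3: = 24 * 3/5
Step 4: = 72/5

72/5


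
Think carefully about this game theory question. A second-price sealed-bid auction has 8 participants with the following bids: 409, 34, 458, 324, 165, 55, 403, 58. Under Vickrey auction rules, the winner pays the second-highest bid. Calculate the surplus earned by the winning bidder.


Step 1: Sort bids in descending order: 458, 409, 403, 324, 165, 58, 55, 34
Step 2: The winning bid is the highest: 458
Step 3: The payment equals the second-highest bid: 409
Step 4: Surplus = winner's bid - payment = 458 - 409 = 49

49


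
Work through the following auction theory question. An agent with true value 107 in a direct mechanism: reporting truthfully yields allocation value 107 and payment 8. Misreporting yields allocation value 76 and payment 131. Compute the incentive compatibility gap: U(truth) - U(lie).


Step 1: U(truth) = value - payment = 107 - 8 = 99
Step 2: U(lie) = allocation - payment = 76 - 131 = -55
Step 3: IC gap = 99 - (-55) = 154

154


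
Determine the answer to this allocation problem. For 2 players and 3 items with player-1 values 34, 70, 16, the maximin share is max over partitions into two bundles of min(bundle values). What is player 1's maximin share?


Step 1: Item values = 34, 70, 16
Step 2: Enumerate all 2-bundle partitions and take the smaller bundle:
  Partition 1: {34} vs {70,16} -> bundles 34, 86; min = 34
  Partition 2: {70} vs {34,16} -> bundles 70, 50; min = 50
  Partition 3: {16} vs {34,70} -> bundles 16, 104; min = 16
Step 3: MMS = max(34, 50, 16) = 50

50


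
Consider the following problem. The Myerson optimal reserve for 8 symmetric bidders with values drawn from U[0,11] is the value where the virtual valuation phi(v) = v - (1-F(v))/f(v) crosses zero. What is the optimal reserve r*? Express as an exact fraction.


Step 1: For U[0,11], F(v) = v/11 and f(v) = 1/11
Step 2: phi(v) = v - (1 - v/11)/(1/11) = v - (11 - v) = 2v - 11
Step 3: Set phi(r*) = 0: 2r* - 11 = 0
Step 4: r* = 11/2 (the number of bidders n = 8 does not enter)

11/2


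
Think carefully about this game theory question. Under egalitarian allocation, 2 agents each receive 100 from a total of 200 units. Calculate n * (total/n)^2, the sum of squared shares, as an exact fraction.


Step 1: Each agent's share = 200/2 = 100
Step 2: Square of each share = (100)^2 = 10000
Step 3: Sum of squares = 2 * 10000 = 20000

20000


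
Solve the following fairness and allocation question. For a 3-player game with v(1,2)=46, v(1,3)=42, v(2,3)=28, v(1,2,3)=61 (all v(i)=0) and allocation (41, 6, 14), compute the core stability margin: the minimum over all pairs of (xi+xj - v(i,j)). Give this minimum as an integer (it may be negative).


Step 1: Slack for coalition (1,2): x1+x2 - v12 = 47 - 46 = 1
Step 2: Slack for coalition (1,3): x1+x3 - v13 = 55 - 42 = 13
Step 3: Slack for coalition (2,3): x2+x3 - v23 = 20 - 28 = -8
Step 4: Minimum slack = min(1, 13, -8) = -8, attained by (2,3); coalition (2,3) can block (slack < 0), so the allocation is not in the core

-8


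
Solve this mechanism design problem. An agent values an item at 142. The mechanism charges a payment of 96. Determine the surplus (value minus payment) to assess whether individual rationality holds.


Step 1: Surplus = value - payment = 142 - 96 = 46
Step 2: IR is satisfied (surplus >= 0)

46


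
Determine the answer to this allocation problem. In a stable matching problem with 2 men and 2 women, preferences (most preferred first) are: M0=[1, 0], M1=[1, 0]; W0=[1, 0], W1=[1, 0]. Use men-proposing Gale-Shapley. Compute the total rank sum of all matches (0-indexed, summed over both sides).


Step 1: Run Gale-Shapley (men propose, women hold best offer):
  M0 proposes to W1; she accepts
  M1 proposes to W1; she switches from M0
  M0 proposes to W0; she accepts
Step 2: Final matching: W0-M0, W1-M1
Step 3: 0-indexed ranks (man's rank of his match, then woman's): 1 + 1 + 0 + 0
Step 4: Total rank sum = 2

2


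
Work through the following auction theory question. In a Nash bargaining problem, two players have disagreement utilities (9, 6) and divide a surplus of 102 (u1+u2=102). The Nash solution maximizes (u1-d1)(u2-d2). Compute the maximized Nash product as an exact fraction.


Step 1: The Nash solution splits surplus symmetrically above the disagreement point
Step 2: u1 = (total + d1 - d2)/2 = (102 + 9 - 6)/2 = 105/2
Step 3: u2 = (total - d1 + d2)/2 = (102 - 9 + 6)/2 = 99/2
Step 4: Nash product = (105/2 - 9) * (99/2 - 6)
Step 5: = 87/2 * 87/2 = 7569/4

7569/4


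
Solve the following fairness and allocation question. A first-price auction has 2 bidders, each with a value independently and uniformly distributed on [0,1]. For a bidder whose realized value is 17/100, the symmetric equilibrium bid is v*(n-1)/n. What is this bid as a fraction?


Step 1: The symmetric BNE bidding function is b(v) = v * (n-1) / n
Step 2: Substitute v = 17/100 and n = 2
Step 3: b = 17/100 * 1/2
Step 4: b = 17/200

17/200


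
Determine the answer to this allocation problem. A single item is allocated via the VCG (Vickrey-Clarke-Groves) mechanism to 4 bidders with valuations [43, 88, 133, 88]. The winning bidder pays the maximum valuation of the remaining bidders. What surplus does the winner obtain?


Step 1: The winner is the agent with the highest value: agent 2 with value 133
Step 2: Values of other agents: [43, 88, 88]
Step 3: VCG payment = max of others' values = 88
Step 4: Surplus = 133 - 88 = 45

45


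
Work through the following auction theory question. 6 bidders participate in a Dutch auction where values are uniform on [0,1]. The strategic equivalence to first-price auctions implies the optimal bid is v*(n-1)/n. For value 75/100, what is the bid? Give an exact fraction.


Step 1: Dutch auctions are strategically equivalent to first-price auctions
Step 2: The equilibrium bid is b(v) = v*(n-1)/n
Step 3: b = 3/4 * 5/6
Step 4: b = 5/8

5/8


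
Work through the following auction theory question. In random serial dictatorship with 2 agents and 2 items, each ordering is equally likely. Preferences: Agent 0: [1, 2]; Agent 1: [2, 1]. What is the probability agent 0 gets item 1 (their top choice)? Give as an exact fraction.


Step 1: Agent 0 wants item 1
Step 2: There are 2 possible orderings of agents
Step 3: In 2 orderings, agent 0 gets item 1
Step 4: Probability = 2/2 = 1

1


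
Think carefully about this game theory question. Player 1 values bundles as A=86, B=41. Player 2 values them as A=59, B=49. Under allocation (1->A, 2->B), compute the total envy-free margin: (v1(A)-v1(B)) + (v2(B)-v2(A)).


Step 1: Player 1's margin = v1(A) - v1(B) = 86 - 41 = 45
Step 2: Player 2's margin = v2(B) - v2(A) = 49 - 59 = -10
Step 3: Total margin = 45 + -10 = 35

35


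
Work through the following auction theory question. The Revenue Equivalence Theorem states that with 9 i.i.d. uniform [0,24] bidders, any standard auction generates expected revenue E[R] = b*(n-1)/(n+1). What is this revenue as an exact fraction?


Step 1: By Revenue Equivalence, expected revenue = b*(n-1)/(n+1)
Step 2: Substituting n = 9, b = 24
Step 3: Revenue = 24*(9-1)/(9+1) = 24*8/10
Step 4: Revenue = 192/10 = 96/5

96/5


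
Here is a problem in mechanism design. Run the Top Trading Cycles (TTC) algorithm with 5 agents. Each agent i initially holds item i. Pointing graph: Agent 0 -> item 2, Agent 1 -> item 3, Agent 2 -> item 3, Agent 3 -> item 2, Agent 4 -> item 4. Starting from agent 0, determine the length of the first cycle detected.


Step 1: Trace the pointer graph from agent 0: 0 -> 2 -> 3 -> 2
Step 2: A cycle is detected when we revisit agent 2
Step 3: The cycle is: 2 -> 3 -> 2
Step 4: Cycle length = 2

2


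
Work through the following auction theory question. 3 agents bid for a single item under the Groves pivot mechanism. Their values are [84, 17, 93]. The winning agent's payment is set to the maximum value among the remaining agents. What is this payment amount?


Step 1: The efficient winner is agent 2 with value 93
Step 2: Other agents' values: [84, 17]
Step 3: Pivot payment = max(others) = 84
Step 4: The winner pays 84

84


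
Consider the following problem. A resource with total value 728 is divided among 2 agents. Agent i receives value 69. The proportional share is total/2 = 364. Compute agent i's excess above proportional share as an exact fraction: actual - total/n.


Step 1: Proportional share = 728/2 = 364
Step 2: Agent's actual allocation = 69
Step 3: Excess = 69 - 364 = -295

-295


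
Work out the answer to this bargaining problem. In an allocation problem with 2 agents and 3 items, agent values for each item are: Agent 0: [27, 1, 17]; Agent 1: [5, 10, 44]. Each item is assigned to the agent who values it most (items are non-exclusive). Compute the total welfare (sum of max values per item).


Step 1: For each item, find the maximum value among all agents.
Step 2: Item 0 -> Agent 0 (value 27)
Step 3: Item 1 -> Agent 1 (value 10)
Step 4: Item 2 -> Agent 1 (value 44)
Step 5: Total welfare = 27 + 10 + 44 = 81

81


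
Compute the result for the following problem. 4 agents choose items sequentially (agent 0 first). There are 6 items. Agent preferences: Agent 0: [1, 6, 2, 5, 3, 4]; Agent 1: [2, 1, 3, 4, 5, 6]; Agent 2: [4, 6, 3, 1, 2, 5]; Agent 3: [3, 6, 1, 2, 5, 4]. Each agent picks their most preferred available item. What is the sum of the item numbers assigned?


Step 1: Agent 0 picks item 1
Step 2: Agent 1 picks item 2
Step 3: Agent 2 picks item 4
Step 4: Agent 3 picks item 3
Step 5: Sum = 1 + 2 + 4 + 3 = 10

10


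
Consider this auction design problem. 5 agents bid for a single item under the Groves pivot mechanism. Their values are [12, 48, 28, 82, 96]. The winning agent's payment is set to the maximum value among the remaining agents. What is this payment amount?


Step 1: The efficient winner is agent 4 with value 96
Step 2: Other agents' values: [12, 48, 28, 82]
Step 3: Pivot payment = max(others) = 82
Step 4: The winner pays 82

82


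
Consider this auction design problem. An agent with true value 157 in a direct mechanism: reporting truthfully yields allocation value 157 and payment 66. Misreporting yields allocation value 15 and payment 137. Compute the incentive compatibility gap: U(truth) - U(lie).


Step 1: U(truth) = value - payment = 157 - 66 = 91
Step 2: U(lie) = allocation - payment = 15 - 137 = -122
Step 3: IC gap = 91 - (-122) = 213

213


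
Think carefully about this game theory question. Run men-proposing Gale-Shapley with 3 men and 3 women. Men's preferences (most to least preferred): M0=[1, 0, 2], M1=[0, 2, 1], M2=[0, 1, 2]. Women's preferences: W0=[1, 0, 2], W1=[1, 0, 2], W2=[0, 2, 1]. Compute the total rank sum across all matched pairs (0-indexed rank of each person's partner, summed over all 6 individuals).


Step 1: Run Gale-Shapley (men propose, women hold best offer):
  M0 proposes to W1; she accepts
  M1 proposes to W0; she accepts
  M2 proposes to W0; rejected
  M2 proposes to W1; rejected
  M2 proposes to W2; she accepts
Step 2: Final matching: W0-M1, W1-M0, W2-M2
Step 3: 0-indexed ranks (man's rank of his match, then woman's): 0 + 0 + 0 + 1 + 2 + 1
Step 4: Total rank sum = 4

4


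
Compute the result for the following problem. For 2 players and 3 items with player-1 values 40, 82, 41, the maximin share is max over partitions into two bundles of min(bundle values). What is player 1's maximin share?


Step 1: Item values = 40, 82, 41
Step 2: Enumerate all 2-bundle partitions and take the smaller bundle:
  Partition 1: {40} vs {82,41} -> bundles 40, 123; min = 40
  Partition 2: {82} vs {40,41} -> bundles 82, 81; min = 81
  Partition 3: {41} vs {40,82} -> bundles 41, 122; min = 41
Step 3: MMS = max(40, 81, 41) = 81

81


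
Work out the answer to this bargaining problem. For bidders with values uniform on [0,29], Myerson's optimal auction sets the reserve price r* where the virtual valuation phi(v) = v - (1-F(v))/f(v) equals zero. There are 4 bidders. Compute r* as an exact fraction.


Step 1: For U[0,29], F(v) = v/29 and f(v) = 1/29
Step 2: phi(v) = v - (1 - v/29)/(1/29) = v - (29 - v) = 2v - 29
Step 3: Set phi(r*) = 0: 2r* - 29 = 0
Step 4: r* = 29/2 (the number of bidders n = 4 does not enter)

29/2


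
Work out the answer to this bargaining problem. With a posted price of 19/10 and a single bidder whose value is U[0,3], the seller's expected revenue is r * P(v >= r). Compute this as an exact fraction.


Step 1: Posted price r = 19/10, value support [0,3]
Step 2: P(v >= r) = (3 - 19/10)/3 = 11/30
Step 3: Expected revenue = r * P(v >= r) = 19/10 * 11/30
Step 4: Revenue = 209/300

209/300


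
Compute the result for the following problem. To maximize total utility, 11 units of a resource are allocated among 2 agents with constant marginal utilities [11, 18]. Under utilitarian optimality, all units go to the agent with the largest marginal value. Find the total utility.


Step 1: The marginal utilities are [11, 18]
Step 2: The highest marginal utility is 18
Step 3: All 11 units go to that agent
Step 4: Total utility = 18 * 11 = 198

198


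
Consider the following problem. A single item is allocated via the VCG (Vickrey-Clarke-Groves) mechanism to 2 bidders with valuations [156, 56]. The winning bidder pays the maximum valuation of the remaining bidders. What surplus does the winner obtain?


Step 1: The winner is the agent with the highest value: agent 0 with value 156
Step 2: Values of other agents: [56]
Step 3: VCG payment = max of others' values = 56
Step 4: Surplus = 156 - 56 = 100

100


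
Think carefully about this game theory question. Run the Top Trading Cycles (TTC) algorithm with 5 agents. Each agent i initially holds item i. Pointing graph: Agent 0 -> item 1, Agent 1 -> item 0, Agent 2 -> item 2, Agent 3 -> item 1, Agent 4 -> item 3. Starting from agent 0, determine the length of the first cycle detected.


Step 1: Trace the pointer graph from agent 0: 0 -> 1 -> 0
Step 2: A cycle is detected when we revisit agent 0
Step 3: The cycle is: 0 -> 1 -> 0
Step 4: Cycle length = 2

2


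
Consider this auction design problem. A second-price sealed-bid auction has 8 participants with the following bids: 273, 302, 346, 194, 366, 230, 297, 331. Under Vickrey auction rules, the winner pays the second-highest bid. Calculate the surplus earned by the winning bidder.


Step 1: Sort bids in descending order: 366, 346, 331, 302, 297, 273, 230, 194
Step 2: The winning bid is the highest: 366
Step 3: The payment equals the second-highest bid: 346
Step 4: Surplus = winner's bid - payment = 366 - 346 = 20

20


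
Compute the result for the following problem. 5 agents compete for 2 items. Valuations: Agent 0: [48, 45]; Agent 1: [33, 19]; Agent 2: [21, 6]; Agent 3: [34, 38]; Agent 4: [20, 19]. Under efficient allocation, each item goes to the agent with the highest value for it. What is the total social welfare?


Step 1: For each item, find the maximum value among all agents.
Step 2: Item 0 -> Agent 0 (value 48)
Step 3: Item 1 -> Agent 0 (value 45)
Step 4: Total welfare = 48 + 45 = 93

93


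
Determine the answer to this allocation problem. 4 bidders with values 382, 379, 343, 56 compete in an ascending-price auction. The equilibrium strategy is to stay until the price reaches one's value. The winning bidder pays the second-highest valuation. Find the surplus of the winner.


Step 1: Identify the highest value: 382
Step 2: Identify the second-highest value: 379
Step 3: The final price = second-highest value = 379
Step 4: Surplus = 382 - 379 = 3

3


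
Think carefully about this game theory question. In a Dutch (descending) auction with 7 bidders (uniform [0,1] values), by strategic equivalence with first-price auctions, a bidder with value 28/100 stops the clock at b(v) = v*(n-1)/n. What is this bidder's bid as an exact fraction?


Step 1: Dutch auctions are strategically equivalent to first-price auctions
Step 2: The equilibrium bid is b(v) = v*(n-1)/n
Step 3: b = 7/25 * 6/7
Step 4: b = 6/25

6/25


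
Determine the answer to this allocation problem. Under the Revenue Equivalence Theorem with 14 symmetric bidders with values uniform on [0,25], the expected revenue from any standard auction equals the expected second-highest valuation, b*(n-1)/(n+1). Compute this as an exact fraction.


Step 1: By Revenue Equivalence, expected revenue = b*(n-1)/(n+1)
Step 2: Substituting n = 14, b = 25
Step 3: Revenue = 25*(14-1)/(14+1) = 25*13/15
Step 4: Revenue = 325/15 = 65/3

65/3


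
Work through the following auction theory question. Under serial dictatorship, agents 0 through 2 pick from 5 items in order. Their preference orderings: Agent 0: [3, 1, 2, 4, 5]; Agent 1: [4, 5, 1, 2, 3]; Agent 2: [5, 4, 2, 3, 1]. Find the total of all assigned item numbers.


Step 1: Agent 0 picks item 3
Step 2: Agent 1 picks item 4
Step 3: Agent 2 picks item 5
Step 4: Sum = 3 + 4 + 5 = 12

12


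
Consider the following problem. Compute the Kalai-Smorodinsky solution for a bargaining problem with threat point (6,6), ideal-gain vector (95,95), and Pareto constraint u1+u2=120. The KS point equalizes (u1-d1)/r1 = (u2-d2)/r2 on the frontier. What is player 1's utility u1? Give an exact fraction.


Step 1: At the KS point, (u1-d1)/r1 = (u2-d2)/r2 = t and u1+u2 = 120
Step 2: u1 = d1 + r1*t and u2 = d2 + r2*t, so (d1 + r1*t) + (d2 + r2*t) = 120
Step 3: t = (120 - 6 - 6)/(95 + 95) = 108/190 = 54/95
Step 4: u1 = d1 + r1*t = 6 + 95 * 54/95 = 60
Step 5: (Check: u2 = d2 + r2*t = 60; u1+u2 = 60 + 60 = 120, on the frontier.)

60


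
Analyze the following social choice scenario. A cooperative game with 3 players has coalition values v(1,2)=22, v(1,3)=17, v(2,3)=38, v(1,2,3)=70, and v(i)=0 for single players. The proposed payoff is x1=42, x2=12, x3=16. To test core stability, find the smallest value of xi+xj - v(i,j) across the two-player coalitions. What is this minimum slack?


Step 1: Slack for coalition (1,2): x1+x2 - v12 = 54 - 22 = 32
Step 2: Slack for coalition (1,3): x1+x3 - v13 = 58 - 17 = 41
Step 3: Slack for coalition (2,3): x2+x3 - v23 = 28 - 38 = -10
Step 4: Minimum slack = min(32, 41, -10) = -10, attained by (2,3); coalition (2,3) can block (slack < 0), so the allocation is not in the core

-10


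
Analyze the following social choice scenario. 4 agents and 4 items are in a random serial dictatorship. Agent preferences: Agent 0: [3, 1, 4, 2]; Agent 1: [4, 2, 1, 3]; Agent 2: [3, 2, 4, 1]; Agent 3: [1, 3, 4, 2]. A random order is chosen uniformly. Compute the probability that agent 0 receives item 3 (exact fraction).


Step 1: Agent 0 wants item 3
Step 2: There are 24 possible orderings of agents
Step 3: In 12 orderings, agent 0 gets item 3
Step 4: Probability = 12/24 = 1/2

1/2


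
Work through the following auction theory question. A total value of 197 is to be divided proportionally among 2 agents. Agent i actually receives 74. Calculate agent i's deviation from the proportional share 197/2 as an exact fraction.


Step 1: Proportional share = 197/2
Step 2: Agent's actual allocation = 74
Step 3: Excess = 74 - 197/2 = -49/2

-49/2


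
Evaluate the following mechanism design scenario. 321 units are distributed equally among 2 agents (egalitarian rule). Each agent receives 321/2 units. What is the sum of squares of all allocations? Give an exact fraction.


Step 1: Each agent's share = 321/2
Step 2: Square of each share = (321/2)^2 = 103041/4
Step 3: Sum of squares = 2 * 103041/4 = 103041/2

103041/2


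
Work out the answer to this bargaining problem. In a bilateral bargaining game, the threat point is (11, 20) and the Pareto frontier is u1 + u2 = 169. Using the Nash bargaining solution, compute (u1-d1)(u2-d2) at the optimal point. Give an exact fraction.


Step 1: The Nash solution splits surplus symmetrically above the disagreement point
Step 2: u1 = (total + d1 - d2)/2 = (169 + 11 - 20)/2 = 80
Step 3: u2 = (total - d1 + d2)/2 = (169 - 11 + 20)/2 = 89
Step 4: Nash product = (80 - 11) * (89 - 20)
Step 5: = 69 * 69 = 4761

4761


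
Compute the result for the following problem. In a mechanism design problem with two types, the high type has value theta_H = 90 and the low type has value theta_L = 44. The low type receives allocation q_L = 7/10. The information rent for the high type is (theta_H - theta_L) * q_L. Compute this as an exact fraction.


Step 1: theta_H - theta_L = 90 - 44 = 46
Step 2: Information rent = (theta_H - theta_L) * q_L
Step 3: = 46 * 7/10
Step 4: = 161/5

161/5


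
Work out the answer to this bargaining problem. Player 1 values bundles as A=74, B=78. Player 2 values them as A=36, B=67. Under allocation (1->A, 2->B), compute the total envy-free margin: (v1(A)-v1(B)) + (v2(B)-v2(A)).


Step 1: Player 1's margin = v1(A) - v1(B) = 74 - 78 = -4
Step 2: Player 2's margin = v2(B) - v2(A) = 67 - 36 = 31
Step 3: Total margin = -4 + 31 = 27

27


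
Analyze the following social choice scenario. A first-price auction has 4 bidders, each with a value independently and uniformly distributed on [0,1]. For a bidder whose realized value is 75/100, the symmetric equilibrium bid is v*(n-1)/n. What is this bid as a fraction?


Step 1: The symmetric BNE bidding function is b(v) = v * (n-1) / n
Step 2: Substitute v = 3/4 and n = 4
Step 3: b = 3/4 * 3/4
Step 4: b = 9/16

9/16


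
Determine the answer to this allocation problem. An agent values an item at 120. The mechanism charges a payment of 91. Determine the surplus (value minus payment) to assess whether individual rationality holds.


Step 1: Surplus = value - payment = 120 - 91 = 29
Step 2: IR is satisfied (surplus >= 0)

29


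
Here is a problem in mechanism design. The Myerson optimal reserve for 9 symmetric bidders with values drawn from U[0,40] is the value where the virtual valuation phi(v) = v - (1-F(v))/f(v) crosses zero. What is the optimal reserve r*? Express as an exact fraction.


Step 1: For U[0,40], F(v) = v/40 and f(v) = 1/40
Step 2: phi(v) = v - (1 - v/40)/(1/40) = v - (40 - v) = 2v - 40
Step 3: Set phi(r*) = 0: 2r* - 40 = 0
Step 4: r* = 40/2 = 20 (the number of bidders n = 9 does not enter)

20


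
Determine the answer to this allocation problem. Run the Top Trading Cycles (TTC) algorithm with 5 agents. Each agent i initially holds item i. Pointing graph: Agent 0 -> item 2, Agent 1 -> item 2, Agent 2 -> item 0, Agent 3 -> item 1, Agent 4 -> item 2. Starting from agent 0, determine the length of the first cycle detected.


Step 1: Trace the pointer graph from agent 0: 0 -> 2 -> 0
Step 2: A cycle is detected when we revisit agent 0
Step 3: The cycle is: 0 -> 2 -> 0
Step 4: Cycle length = 2

2


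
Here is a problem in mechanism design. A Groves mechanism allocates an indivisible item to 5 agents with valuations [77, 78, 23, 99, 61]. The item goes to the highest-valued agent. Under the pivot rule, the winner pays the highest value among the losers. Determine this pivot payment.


Step 1: The efficient winner is agent 3 with value 99
Step 2: Other agents' values: [77, 78, 23, 61]
Step 3: Pivot payment = max(others) = 78
Step 4: The winner pays 78

78


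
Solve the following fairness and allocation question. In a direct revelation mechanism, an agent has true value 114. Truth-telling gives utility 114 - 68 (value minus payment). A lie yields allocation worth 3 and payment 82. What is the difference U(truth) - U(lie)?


Step 1: U(truth) = value - payment = 114 - 68 = 46
Step 2: U(lie) = allocation - payment = 3 - 82 = -79
Step 3: IC gap = 46 - (-79) = 125

125


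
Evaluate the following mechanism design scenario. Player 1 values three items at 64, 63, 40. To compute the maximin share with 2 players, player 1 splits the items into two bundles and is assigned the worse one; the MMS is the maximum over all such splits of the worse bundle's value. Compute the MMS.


Step 1: Item values = 64, 63, 40
Step 2: Enumerate all 2-bundle partitions and take the smaller bundle:
  Partition 1: {64} vs {63,40} -> bundles 64, 103; min = 64
  Partition 2: {63} vs {64,40} -> bundles 63, 104; min = 63
  Partition 3: {40} vs {64,63} -> bundles 40, 127; min = 40
Step 3: MMS = max(64, 63, 40) = 64

64


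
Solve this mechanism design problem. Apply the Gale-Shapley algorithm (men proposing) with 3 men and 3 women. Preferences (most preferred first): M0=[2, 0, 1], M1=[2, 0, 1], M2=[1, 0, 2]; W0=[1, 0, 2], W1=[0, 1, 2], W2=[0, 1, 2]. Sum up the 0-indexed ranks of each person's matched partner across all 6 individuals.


Step 1: Run Gale-Shapley (men propose, women hold best offer):
  M0 proposes to W2; she accepts
  M1 proposes to W2; rejected
  M1 proposes to W0; she accepts
  M2 proposes to W1; she accepts
Step 2: Final matching: W0-M1, W1-M2, W2-M0
Step 3: 0-indexed ranks (man's rank of his match, then woman's): 1 + 0 + 0 + 2 + 0 + 0
Step 4: Total rank sum = 3

3


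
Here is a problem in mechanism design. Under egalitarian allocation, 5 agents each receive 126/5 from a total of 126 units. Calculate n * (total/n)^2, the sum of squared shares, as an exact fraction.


Step 1: Each agent's share = 126/5
Step 2: Square of each share = (126/5)^2 = 15876/25
Step 3: Sum of squares = 5 * 15876/25 = 15876/5

15876/5


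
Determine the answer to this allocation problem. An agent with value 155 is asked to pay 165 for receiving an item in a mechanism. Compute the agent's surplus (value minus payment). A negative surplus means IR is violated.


Step 1: Surplus = value - payment = 155 - 165 = -10
Step 2: IR is violated (surplus < 0)

-10


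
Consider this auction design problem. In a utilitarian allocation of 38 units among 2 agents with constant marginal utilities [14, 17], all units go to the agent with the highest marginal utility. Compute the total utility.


Step 1: The marginal utilities are [14, 17]
Step 2: The highest marginal utility is 17
Step 3: All 38 units go to that agent
Step 4: Total utility = 17 * 38 = 646

646
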